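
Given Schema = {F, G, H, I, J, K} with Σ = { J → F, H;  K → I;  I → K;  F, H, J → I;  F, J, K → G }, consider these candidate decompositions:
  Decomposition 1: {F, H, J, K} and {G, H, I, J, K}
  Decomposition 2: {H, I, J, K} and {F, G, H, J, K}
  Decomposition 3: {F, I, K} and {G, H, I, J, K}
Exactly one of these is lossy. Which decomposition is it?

Decomposition 1: common = {H, J, K}, closure = {F, G, H, I, J, K} → lossless.
Decomposition 2: common = {H, J, K}, closure = {F, G, H, I, J, K} → lossless.
Decomposition 3: common = {I, K}, closure = {I, K} → lossy.

Decomposition 3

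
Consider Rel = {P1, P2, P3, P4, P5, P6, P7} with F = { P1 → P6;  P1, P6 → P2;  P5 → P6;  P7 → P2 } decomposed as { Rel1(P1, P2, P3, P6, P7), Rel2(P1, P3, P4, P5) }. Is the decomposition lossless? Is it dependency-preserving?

lossy and not dependency-preserving

Lossless test: (P1, P3)⁺ = {P1, P2, P3, P6}, which is a superkey of neither fragment — lossy.
Dependency preservation: the restricted closure of {P5} across the fragments never reaches {P6}, so P5 → P6 cannot be enforced without a join — not preserved.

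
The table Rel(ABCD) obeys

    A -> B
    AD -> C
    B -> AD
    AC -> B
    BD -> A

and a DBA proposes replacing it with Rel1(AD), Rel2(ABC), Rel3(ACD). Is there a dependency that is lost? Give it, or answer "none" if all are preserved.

A → B lies within Rel2.
AD → C lies within Rel3.
B → AD: restricted closure across fragments reaches AD.
AC → B lies within Rel2.
BD → A: restricted closure across fragments reaches A.
Every dependency is enforceable on the fragments, so the decomposition is dependency-preserving.

none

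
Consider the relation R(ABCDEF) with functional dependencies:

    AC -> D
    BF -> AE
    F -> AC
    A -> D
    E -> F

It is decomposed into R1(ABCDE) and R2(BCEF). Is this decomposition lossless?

Yes

Common attributes: R1 ∩ R2 = {BCE}.
Closure of {BCE}: E → F applies, adding F; BF → AE applies, adding A; A → D applies, adding D. So (BCE)⁺ = {ABCDEF}.
This closure contains every attribute of R1, so R1 ∩ R2 → R1. The join is lossless.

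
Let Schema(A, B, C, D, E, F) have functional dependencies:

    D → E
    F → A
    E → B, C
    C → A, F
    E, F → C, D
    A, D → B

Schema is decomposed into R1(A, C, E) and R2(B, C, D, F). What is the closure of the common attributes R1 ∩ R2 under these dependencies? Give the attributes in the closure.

R1 ∩ R2 = {C}.
C → A, F applies, adding A, F
Closure: {A, C, F}.

A, C, F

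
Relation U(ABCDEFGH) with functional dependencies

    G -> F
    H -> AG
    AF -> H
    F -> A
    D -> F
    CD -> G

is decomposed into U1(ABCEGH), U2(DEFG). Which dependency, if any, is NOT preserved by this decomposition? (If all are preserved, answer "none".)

G → F lies within U2.
H → AG lies within U1.
AF → H: restricted closure across fragments reaches H.
F → A: restricted closure across fragments reaches A.
D → F lies within U2.
CD → G: restricted closure across fragments reaches G.
Every dependency is enforceable on the fragments, so the decomposition is dependency-preserving.

none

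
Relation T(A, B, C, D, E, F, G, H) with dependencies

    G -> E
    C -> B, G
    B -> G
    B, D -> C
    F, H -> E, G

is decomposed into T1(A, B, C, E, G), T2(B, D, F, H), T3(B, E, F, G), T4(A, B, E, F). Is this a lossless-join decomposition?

Chase test. Columns are A, B, C, D, E, F, G, H; row i has aⱼ where attribute j ∈ Ti, else bᵢⱼ.
Initial tableau (one row per fragment):
  row 1: a1 a2 a3 b14 a5 b16 a7 b18
  row 2: b21 a2 b23 a4 b25 a6 b27 a8
  row 3: b31 a2 b33 b34 a5 a6 a7 b38
  row 4: a1 a2 b43 b44 a5 a6 b47 b48
Rows 1 and 2 agree on B; apply B→G and equate their G entries.
Rows 1 and 4 agree on B; apply B→G and equate their G entries.
Rows 1 and 2 agree on G; apply G→E and equate their E entries.
No row becomes fully distinguished — the join is lossy.

No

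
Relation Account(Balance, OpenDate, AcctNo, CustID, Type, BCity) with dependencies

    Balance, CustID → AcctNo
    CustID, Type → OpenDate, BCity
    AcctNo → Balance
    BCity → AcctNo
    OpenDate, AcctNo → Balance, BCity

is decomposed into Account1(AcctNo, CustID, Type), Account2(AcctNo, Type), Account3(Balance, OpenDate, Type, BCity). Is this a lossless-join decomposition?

Chase test. Columns are Balance, OpenDate, AcctNo, CustID, Type, BCity; row i has aⱼ where attribute j ∈ Accounti, else bᵢⱼ.
Initial tableau (one row per fragment):
  row 1: b11 b12 a3 a4 a5 b16
  row 2: b21 b22 a3 b24 a5 b26
  row 3: a1 a2 b33 b34 a5 a6
Rows 1 and 2 agree on AcctNo; apply AcctNo→Balance and equate their Balance entries.
No row becomes fully distinguished — the join is lossy.

No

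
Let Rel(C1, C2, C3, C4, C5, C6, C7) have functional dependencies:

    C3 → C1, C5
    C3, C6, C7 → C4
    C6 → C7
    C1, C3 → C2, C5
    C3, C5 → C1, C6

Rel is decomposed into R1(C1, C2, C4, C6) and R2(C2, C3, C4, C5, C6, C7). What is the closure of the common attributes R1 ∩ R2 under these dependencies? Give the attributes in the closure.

R1 ∩ R2 = {C2, C4, C6}.
C6 → C7 applies, adding C7
Closure: {C2, C4, C6, C7}.

C2, C4, C6, C7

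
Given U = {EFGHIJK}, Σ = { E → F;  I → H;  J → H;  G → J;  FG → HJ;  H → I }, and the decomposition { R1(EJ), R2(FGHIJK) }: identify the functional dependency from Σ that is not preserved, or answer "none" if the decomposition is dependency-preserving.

E → F

Check E → F: no single fragment contains all of {EF}, and the restricted closure of {E} across the fragments never reaches {F}.
I → H is preserved.
J → H is preserved.
G → J is preserved.
FG → HJ is preserved.
H → I is preserved.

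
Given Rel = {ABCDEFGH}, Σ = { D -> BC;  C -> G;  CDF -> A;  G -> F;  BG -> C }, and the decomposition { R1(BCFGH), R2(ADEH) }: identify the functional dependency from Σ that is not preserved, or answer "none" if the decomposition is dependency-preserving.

Check D → BC: no single fragment contains all of {BCD}, and the restricted closure of {D} across the fragments never reaches {BC}.
C → G is preserved.
CDF → A is preserved.
G → F is preserved.
BG → C is preserved.

D -> BC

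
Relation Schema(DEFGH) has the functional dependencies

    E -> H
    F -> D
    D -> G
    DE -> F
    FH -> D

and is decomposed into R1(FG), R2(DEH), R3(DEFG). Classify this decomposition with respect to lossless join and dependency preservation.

Lossless test (chase): Rows 2 and 3 agree on E; apply E→H and equate their H entries. Rows 1 and 3 agree on F; apply F→D and equate their D entries. Rows 1 and 2 agree on D; apply D→G and equate their G entries. Rows 2 and 3 agree on DE; apply DE→F and equate their F entries. Row 2 is now all distinguished symbols — the join is lossless.
Dependency preservation: FH → D is not contained in any single fragment, but the restricted closure of its left-hand side across the fragments still reaches the right-hand side; the remaining FDs each lie inside some fragment. All dependencies are preserved.

lossless and dependency-preserving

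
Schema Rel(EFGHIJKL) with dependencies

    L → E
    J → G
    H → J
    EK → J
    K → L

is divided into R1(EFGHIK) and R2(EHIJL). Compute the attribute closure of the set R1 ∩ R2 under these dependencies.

R1 ∩ R2 = {EHI}.
H → J applies, adding J
J → G applies, adding G
Closure: {EGHIJ}.

EGHIJ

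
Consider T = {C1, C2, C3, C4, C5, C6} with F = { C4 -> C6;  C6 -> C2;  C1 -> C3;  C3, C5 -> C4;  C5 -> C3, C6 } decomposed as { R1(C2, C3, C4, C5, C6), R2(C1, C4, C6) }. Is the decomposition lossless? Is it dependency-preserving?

lossy and not dependency-preserving

Lossless test: (C4, C6)⁺ = {C2, C4, C6}, which is a superkey of neither fragment — lossy.
Dependency preservation: the restricted closure of {C1} across the fragments never reaches {C3}, so C1 → C3 cannot be enforced without a join — not preserved.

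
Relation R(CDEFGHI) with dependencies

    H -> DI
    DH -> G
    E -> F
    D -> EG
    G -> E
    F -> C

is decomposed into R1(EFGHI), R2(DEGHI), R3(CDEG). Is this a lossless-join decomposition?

Yes

Chase test. Columns are CDEFGHI; row i has aⱼ where attribute j ∈ Ri, else bᵢⱼ.
Initial tableau (one row per fragment):
  row 1: b11 b12 a3 a4 a5 a6 a7
  row 2: b21 a2 a3 b24 a5 a6 a7
  row 3: a1 a2 a3 b34 a5 b36 b37
Rows 1 and 2 agree on H; apply H→DI and equate their DI entries.
Rows 1 and 2 agree on E; apply E→F and equate their F entries.
Rows 1 and 3 agree on E; apply E→F and equate their F entries.
Rows 1 and 2 agree on F; apply F→C and equate their C entries.
Rows 1 and 3 agree on F; apply F→C and equate their C entries.
Row 1 is now all distinguished symbols — the join is lossless.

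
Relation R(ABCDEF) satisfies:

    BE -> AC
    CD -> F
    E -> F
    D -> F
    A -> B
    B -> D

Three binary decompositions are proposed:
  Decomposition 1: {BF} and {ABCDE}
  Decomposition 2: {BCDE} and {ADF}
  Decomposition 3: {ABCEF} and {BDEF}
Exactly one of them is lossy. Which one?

Decomposition 1: common = {B}, closure = {BDF} → lossless.
Decomposition 2: common = {D}, closure = {DF} → lossy.
Decomposition 3: common = {BEF}, closure = {ABCDEF} → lossless.

Decomposition 2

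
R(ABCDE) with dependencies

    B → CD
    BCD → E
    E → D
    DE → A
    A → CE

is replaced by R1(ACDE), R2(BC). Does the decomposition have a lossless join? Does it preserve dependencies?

Lossless test: (C)⁺ = {C}, which is a superkey of neither fragment — lossy.
Dependency preservation: the restricted closure of {B} across the fragments never reaches {CD}, so B → CD cannot be enforced without a join — not preserved.

lossy and not dependency-preserving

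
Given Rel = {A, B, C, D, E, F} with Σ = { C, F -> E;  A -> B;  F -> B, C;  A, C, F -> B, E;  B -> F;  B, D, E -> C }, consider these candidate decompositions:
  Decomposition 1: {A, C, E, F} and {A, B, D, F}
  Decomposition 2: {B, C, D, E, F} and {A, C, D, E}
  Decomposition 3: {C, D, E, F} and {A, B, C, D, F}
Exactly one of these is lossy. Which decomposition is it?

Decomposition 1: common = {A, F}, closure = {A, B, C, E, F} → lossless.
Decomposition 2: common = {C, D, E}, closure = {C, D, E} → lossy.
Decomposition 3: common = {C, D, F}, closure = {B, C, D, E, F} → lossless.

Decomposition 2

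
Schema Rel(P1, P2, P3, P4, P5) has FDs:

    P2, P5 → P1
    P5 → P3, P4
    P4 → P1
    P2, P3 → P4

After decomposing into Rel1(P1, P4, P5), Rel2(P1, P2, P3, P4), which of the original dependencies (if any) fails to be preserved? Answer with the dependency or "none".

P5 → P3, P4

Check P5 → P3, P4: no single fragment contains all of {P3, P4, P5}, and the restricted closure of {P5} across the fragments never reaches {P3, P4}.
P2, P5 → P1 is preserved.
P4 → P1 is preserved.
P2, P3 → P4 is preserved.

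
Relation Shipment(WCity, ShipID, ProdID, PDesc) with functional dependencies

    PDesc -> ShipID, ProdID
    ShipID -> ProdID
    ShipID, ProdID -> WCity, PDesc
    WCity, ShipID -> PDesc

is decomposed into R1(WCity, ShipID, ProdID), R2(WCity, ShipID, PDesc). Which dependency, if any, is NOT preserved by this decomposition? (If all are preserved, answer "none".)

PDesc → ShipID, ProdID: restricted closure across fragments reaches ShipID, ProdID.
ShipID → ProdID lies within R1.
ShipID, ProdID → WCity, PDesc: restricted closure across fragments reaches WCity, PDesc.
WCity, ShipID → PDesc lies within R2.
Every dependency is enforceable on the fragments, so the decomposition is dependency-preserving.

none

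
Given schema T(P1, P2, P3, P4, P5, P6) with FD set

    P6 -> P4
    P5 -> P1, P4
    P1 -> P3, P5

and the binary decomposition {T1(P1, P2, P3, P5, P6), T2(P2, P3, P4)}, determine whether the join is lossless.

Common attributes: T1 ∩ T2 = {P2, P3}.
No dependency enlarges {P2, P3}, so (P2, P3)⁺ = {P2, P3}.
The closure contains neither all of T1 = {P1, P2, P3, P5, P6} nor all of T2 = {P2, P3, P4}, so the common attributes are not a superkey of either fragment. The join is lossy.

No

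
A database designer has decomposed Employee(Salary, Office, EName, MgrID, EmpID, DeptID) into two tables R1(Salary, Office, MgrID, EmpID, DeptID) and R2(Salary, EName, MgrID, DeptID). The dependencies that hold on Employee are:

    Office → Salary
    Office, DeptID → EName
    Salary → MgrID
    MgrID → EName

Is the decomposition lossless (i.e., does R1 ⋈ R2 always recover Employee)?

Yes

Common attributes: R1 ∩ R2 = {Salary, MgrID, DeptID}.
Closure of {Salary, MgrID, DeptID}: MgrID → EName applies, adding EName. So (Salary, MgrID, DeptID)⁺ = {Salary, EName, MgrID, DeptID}.
This closure contains every attribute of R2, so R1 ∩ R2 → R2. The join is lossless.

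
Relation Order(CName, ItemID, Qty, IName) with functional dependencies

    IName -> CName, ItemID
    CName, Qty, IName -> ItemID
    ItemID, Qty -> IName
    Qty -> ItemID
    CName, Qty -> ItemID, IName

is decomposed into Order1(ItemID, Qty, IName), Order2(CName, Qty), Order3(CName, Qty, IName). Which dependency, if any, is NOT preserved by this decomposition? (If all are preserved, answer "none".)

none

IName → CName, ItemID: restricted closure across fragments reaches CName, ItemID.
CName, Qty, IName → ItemID: restricted closure across fragments reaches ItemID.
ItemID, Qty → IName lies within Order1.
Qty → ItemID lies within Order1.
CName, Qty → ItemID, IName: restricted closure across fragments reaches ItemID, IName.
Every dependency is enforceable on the fragments, so the decomposition is dependency-preserving.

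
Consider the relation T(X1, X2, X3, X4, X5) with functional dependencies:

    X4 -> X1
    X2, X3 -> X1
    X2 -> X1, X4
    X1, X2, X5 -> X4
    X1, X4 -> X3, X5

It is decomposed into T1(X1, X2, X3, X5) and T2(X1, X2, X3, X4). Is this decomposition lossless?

Common attributes: T1 ∩ T2 = {X1, X2, X3}.
Closure of {X1, X2, X3}: X2 → X1, X4 applies, adding X4; X1, X4 → X3, X5 applies, adding X5. So (X1, X2, X3)⁺ = {X1, X2, X3, X4, X5}.
This closure contains every attribute of T1, so T1 ∩ T2 → T1. The join is lossless.

Yes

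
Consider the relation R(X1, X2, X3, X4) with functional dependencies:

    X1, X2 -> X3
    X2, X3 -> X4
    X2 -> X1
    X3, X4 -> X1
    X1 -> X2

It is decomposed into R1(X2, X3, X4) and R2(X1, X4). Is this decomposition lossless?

No

Common attributes: R1 ∩ R2 = {X4}.
No dependency enlarges {X4}, so (X4)⁺ = {X4}.
The closure contains neither all of R1 = {X2, X3, X4} nor all of R2 = {X1, X4}, so the common attributes are not a superkey of either fragment. The join is lossy.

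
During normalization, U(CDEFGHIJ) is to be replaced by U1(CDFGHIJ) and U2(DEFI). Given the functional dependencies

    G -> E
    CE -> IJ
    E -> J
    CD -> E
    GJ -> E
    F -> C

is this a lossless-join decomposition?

Common attributes: U1 ∩ U2 = {DFI}.
Closure of {DFI}: F → C applies, adding C; CD → E applies, adding E; CE → IJ applies, adding J. So (DFI)⁺ = {CDEFIJ}.
This closure contains every attribute of U2, so U1 ∩ U2 → U2. The join is lossless.

Yes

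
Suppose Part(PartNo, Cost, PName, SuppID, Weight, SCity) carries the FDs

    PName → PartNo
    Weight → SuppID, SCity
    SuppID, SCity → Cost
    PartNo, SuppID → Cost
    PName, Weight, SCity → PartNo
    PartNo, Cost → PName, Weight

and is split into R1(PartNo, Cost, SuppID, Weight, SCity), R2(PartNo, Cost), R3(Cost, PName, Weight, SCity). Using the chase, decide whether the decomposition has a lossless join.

No

Chase test. Columns are PartNo, Cost, PName, SuppID, Weight, SCity; row i has aⱼ where attribute j ∈ Ri, else bᵢⱼ.
Initial tableau (one row per fragment):
  row 1: a1 a2 b13 a4 a5 a6
  row 2: a1 a2 b23 b24 b25 b26
  row 3: b31 a2 a3 b34 a5 a6
Rows 1 and 3 agree on Weight; apply Weight→SuppID, SCity and equate their SuppID, SCity entries.
Rows 1 and 2 agree on PartNo, Cost; apply PartNo, Cost→PName, Weight and equate their PName, Weight entries.
Rows 1 and 2 agree on Weight; apply Weight→SuppID, SCity and equate their SuppID, SCity entries.
No row becomes fully distinguished — the join is lossy.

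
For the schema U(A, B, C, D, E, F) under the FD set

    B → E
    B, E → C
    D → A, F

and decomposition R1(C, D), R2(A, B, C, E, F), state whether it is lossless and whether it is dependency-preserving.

Lossless test: (C)⁺ = {C}, which is a superkey of neither fragment — lossy.
Dependency preservation: the restricted closure of {D} across the fragments never reaches {A, F}, so D → A, F cannot be enforced without a join — not preserved.

lossy and not dependency-preserving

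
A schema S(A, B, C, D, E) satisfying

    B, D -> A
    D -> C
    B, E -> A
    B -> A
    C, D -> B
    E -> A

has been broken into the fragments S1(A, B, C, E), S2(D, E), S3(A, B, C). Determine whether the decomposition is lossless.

No

Chase test. Columns are A, B, C, D, E; row i has aⱼ where attribute j ∈ Si, else bᵢⱼ.
Initial tableau (one row per fragment):
  row 1: a1 a2 a3 b14 a5
  row 2: b21 b22 b23 a4 a5
  row 3: a1 a2 a3 b34 b35
Rows 1 and 2 agree on E; apply E→A and equate their A entries.
No row becomes fully distinguished — the join is lossy.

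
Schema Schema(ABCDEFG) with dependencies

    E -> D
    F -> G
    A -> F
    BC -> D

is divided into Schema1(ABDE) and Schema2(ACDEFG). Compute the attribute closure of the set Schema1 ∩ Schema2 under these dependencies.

ADEFG

Schema1 ∩ Schema2 = {ADE}.
A → F applies, adding F
F → G applies, adding G
Closure: {ADEFG}.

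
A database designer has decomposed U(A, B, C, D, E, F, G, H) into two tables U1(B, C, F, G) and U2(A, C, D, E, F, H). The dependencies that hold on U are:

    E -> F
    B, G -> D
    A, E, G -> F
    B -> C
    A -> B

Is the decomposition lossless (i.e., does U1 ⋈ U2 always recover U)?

No

Common attributes: U1 ∩ U2 = {C, F}.
No dependency enlarges {C, F}, so (C, F)⁺ = {C, F}.
The closure contains neither all of U1 = {B, C, F, G} nor all of U2 = {A, C, D, E, F, H}, so the common attributes are not a superkey of either fragment. The join is lossy.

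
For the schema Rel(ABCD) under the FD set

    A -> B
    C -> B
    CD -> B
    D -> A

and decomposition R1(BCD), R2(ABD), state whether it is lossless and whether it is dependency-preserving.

lossless and dependency-preserving

Lossless test: (BD)⁺ = {ABD}, which contains all of one fragment — lossless.
Dependency preservation: every FD's attributes lie within a single fragment, so each can be enforced locally — preserved.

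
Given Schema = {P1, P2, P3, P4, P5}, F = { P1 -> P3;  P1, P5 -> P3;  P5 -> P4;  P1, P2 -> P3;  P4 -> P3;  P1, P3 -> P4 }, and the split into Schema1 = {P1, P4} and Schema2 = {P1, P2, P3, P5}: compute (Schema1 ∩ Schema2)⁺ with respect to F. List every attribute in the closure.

Schema1 ∩ Schema2 = {P1}.
P1 → P3 applies, adding P3
P1, P3 → P4 applies, adding P4
Closure: {P1, P3, P4}.

P1, P3, P4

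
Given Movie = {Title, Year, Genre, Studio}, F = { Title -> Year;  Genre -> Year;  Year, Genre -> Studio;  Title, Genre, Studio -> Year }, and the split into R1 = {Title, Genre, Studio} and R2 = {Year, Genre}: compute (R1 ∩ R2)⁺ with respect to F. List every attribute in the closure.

Year, Genre, Studio

R1 ∩ R2 = {Genre}.
Genre → Year applies, adding Year
Year, Genre → Studio applies, adding Studio
Closure: {Year, Genre, Studio}.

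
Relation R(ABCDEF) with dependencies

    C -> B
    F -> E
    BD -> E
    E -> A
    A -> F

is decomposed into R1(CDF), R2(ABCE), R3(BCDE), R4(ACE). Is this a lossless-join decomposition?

Yes

Chase test. Columns are ABCDEF; row i has aⱼ where attribute j ∈ Ri, else bᵢⱼ.
Initial tableau (one row per fragment):
  row 1: b11 b12 a3 a4 b15 a6
  row 2: a1 a2 a3 b24 a5 b26
  row 3: b31 a2 a3 a4 a5 b36
  row 4: a1 b42 a3 b44 a5 b46
Rows 1 and 2 agree on C; apply C→B and equate their B entries.
Rows 1 and 4 agree on C; apply C→B and equate their B entries.
Rows 1 and 3 agree on BD; apply BD→E and equate their E entries.
Rows 1 and 2 agree on E; apply E→A and equate their A entries.
Rows 1 and 3 agree on E; apply E→A and equate their A entries.
Rows 1 and 2 agree on A; apply A→F and equate their F entries.
Rows 1 and 3 agree on A; apply A→F and equate their F entries.
Rows 1 and 4 agree on A; apply A→F and equate their F entries.
Row 1 is now all distinguished symbols — the join is lossless.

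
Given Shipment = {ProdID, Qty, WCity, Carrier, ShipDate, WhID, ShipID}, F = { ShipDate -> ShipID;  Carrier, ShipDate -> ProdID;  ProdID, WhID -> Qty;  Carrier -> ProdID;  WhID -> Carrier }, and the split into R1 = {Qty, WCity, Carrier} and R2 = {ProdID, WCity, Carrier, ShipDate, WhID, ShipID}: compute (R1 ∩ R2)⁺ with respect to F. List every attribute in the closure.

ProdID, WCity, Carrier

R1 ∩ R2 = {WCity, Carrier}.
Carrier → ProdID applies, adding ProdID
Closure: {ProdID, WCity, Carrier}.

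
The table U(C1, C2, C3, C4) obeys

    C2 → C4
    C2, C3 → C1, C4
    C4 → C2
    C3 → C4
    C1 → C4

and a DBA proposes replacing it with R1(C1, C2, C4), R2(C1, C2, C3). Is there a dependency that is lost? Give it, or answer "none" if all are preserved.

C2 → C4 lies within R1.
C2, C3 → C1, C4: restricted closure across fragments reaches C1, C4.
C4 → C2 lies within R1.
C3 → C4: restricted closure across fragments reaches C4.
C1 → C4 lies within R1.
Every dependency is enforceable on the fragments, so the decomposition is dependency-preserving.

none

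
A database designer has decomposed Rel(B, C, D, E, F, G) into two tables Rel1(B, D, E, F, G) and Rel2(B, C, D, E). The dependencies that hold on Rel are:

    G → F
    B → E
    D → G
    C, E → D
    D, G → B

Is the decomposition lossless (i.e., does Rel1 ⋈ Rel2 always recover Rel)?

Common attributes: Rel1 ∩ Rel2 = {B, D, E}.
Closure of {B, D, E}: D → G applies, adding G; G → F applies, adding F. So (B, D, E)⁺ = {B, D, E, F, G}.
This closure contains every attribute of Rel1, so Rel1 ∩ Rel2 → Rel1. The join is lossless.

Yes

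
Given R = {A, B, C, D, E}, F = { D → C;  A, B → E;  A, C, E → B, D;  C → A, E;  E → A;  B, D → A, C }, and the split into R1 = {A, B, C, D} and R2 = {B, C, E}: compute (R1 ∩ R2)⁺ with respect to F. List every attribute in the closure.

A, B, C, D, E

R1 ∩ R2 = {B, C}.
C → A, E applies, adding A, E
A, C, E → B, D applies, adding D
Closure: {A, B, C, D, E}.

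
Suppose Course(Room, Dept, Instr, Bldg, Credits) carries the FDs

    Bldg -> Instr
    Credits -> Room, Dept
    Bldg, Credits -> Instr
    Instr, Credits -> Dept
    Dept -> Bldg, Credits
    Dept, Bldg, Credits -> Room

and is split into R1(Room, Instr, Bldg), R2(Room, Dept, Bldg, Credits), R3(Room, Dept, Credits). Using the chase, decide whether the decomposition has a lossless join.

Chase test. Columns are Room, Dept, Instr, Bldg, Credits; row i has aⱼ where attribute j ∈ Ri, else bᵢⱼ.
Initial tableau (one row per fragment):
  row 1: a1 b12 a3 a4 b15
  row 2: a1 a2 b23 a4 a5
  row 3: a1 a2 b33 b34 a5
Rows 1 and 2 agree on Bldg; apply Bldg→Instr and equate their Instr entries.
Rows 2 and 3 agree on Dept; apply Dept→Bldg, Credits and equate their Bldg, Credits entries.
Rows 1 and 3 agree on Bldg; apply Bldg→Instr and equate their Instr entries.
Row 2 is now all distinguished symbols — the join is lossless.

Yes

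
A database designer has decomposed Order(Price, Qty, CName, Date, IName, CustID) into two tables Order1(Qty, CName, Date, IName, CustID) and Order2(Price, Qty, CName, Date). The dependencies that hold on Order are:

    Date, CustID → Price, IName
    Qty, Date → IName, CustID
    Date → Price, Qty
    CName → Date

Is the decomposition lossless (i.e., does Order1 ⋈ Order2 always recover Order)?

Yes

Common attributes: Order1 ∩ Order2 = {Qty, CName, Date}.
Closure of {Qty, CName, Date}: Qty, Date → IName, CustID applies, adding IName, CustID; Date → Price, Qty applies, adding Price. So (Qty, CName, Date)⁺ = {Price, Qty, CName, Date, IName, CustID}.
This closure contains every attribute of Order1, so Order1 ∩ Order2 → Order1. The join is lossless.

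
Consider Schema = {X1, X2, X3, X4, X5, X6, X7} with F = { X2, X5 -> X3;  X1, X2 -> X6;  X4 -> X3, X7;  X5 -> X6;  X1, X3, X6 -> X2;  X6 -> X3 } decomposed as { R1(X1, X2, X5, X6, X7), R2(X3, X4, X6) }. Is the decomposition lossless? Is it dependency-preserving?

lossy and not dependency-preserving

Lossless test: (X6)⁺ = {X3, X6}, which is a superkey of neither fragment — lossy.
Dependency preservation: the restricted closure of {X4} across the fragments never reaches {X3, X7}, so X4 → X3, X7 cannot be enforced without a join — not preserved.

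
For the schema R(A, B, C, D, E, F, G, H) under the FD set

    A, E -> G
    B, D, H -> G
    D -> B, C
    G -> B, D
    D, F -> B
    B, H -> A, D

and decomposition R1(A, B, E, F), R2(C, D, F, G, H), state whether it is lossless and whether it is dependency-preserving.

Lossless test: (F)⁺ = {F}, which is a superkey of neither fragment — lossy.
Dependency preservation: the restricted closure of {A, E} across the fragments never reaches {G}, so A, E → G cannot be enforced without a join — not preserved.

lossy and not dependency-preserving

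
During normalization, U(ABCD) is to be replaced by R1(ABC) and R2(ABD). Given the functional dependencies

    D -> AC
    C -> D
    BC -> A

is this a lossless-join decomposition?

No

Common attributes: R1 ∩ R2 = {AB}.
No dependency enlarges {AB}, so (AB)⁺ = {AB}.
The closure contains neither all of R1 = {ABC} nor all of R2 = {ABD}, so the common attributes are not a superkey of either fragment. The join is lossy.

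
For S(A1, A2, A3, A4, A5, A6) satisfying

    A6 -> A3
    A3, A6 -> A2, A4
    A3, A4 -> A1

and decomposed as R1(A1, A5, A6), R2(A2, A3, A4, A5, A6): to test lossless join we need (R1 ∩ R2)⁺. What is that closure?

A1, A2, A3, A4, A5, A6

R1 ∩ R2 = {A5, A6}.
A6 → A3 applies, adding A3
A3, A6 → A2, A4 applies, adding A2, A4
A3, A4 → A1 applies, adding A1
Closure: {A1, A2, A3, A4, A5, A6}.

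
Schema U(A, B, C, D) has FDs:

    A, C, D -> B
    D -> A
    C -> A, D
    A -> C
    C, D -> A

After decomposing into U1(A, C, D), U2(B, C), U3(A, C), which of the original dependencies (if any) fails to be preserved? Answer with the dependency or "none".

A, C, D → B: restricted closure across fragments reaches B.
D → A lies within U1.
C → A, D lies within U1.
A → C lies within U1.
C, D → A lies within U1.
Every dependency is enforceable on the fragments, so the decomposition is dependency-preserving.

none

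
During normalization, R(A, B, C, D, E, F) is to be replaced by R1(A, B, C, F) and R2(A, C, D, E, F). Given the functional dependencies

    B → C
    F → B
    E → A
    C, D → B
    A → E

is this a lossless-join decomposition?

Yes

Common attributes: R1 ∩ R2 = {A, C, F}.
Closure of {A, C, F}: F → B applies, adding B; A → E applies, adding E. So (A, C, F)⁺ = {A, B, C, E, F}.
This closure contains every attribute of R1, so R1 ∩ R2 → R1. The join is lossless.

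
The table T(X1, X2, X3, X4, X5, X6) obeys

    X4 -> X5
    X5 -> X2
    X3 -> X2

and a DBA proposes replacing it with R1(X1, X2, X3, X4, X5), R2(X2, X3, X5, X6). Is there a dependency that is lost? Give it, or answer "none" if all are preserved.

X4 → X5 lies within R1.
X5 → X2 lies within R1.
X3 → X2 lies within R1.
Every dependency is enforceable on the fragments, so the decomposition is dependency-preserving.

none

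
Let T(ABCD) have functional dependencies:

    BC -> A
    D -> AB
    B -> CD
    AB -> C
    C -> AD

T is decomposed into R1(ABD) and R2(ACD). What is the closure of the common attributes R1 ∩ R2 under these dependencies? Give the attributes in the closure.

R1 ∩ R2 = {AD}.
D → AB applies, adding B
B → CD applies, adding C
Closure: {ABCD}.

ABCD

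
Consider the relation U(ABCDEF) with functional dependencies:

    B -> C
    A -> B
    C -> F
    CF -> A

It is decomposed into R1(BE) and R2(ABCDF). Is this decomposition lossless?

Common attributes: R1 ∩ R2 = {B}.
Closure of {B}: B → C applies, adding C; C → F applies, adding F; CF → A applies, adding A. So (B)⁺ = {ABCF}.
The closure contains neither all of R1 = {BE} nor all of R2 = {ABCDF}, so the common attributes are not a superkey of either fragment. The join is lossy.

No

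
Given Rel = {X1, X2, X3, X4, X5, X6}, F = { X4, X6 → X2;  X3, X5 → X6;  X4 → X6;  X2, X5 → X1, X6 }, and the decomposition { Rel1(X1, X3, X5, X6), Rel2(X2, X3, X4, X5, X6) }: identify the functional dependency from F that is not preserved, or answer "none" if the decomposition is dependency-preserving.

X2, X5 → X1, X6

Check X2, X5 → X1, X6: no single fragment contains all of {X1, X2, X5, X6}, and the restricted closure of {X2, X5} across the fragments never reaches {X1, X6}.
X4, X6 → X2 is preserved.
X3, X5 → X6 is preserved.
X4 → X6 is preserved.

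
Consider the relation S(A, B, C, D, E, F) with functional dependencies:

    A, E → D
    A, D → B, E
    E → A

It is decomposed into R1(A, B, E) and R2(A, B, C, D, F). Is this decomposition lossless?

No

Common attributes: R1 ∩ R2 = {A, B}.
No dependency enlarges {A, B}, so (A, B)⁺ = {A, B}.
The closure contains neither all of R1 = {A, B, E} nor all of R2 = {A, B, C, D, F}, so the common attributes are not a superkey of either fragment. The join is lossy.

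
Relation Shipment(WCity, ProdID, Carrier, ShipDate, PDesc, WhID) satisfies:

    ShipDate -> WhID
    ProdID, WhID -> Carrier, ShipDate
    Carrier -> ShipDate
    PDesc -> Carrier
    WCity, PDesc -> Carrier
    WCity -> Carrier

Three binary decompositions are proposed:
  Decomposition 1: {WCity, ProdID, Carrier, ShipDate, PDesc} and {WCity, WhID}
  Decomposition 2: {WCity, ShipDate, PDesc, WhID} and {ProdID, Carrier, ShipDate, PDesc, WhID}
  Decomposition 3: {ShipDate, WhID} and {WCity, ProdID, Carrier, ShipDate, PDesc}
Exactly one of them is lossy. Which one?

Decomposition 2

Decomposition 1: common = {WCity}, closure = {WCity, Carrier, ShipDate, WhID} → lossless.
Decomposition 2: common = {ShipDate, PDesc, WhID}, closure = {Carrier, ShipDate, PDesc, WhID} → lossy.
Decomposition 3: common = {ShipDate}, closure = {ShipDate, WhID} → lossless.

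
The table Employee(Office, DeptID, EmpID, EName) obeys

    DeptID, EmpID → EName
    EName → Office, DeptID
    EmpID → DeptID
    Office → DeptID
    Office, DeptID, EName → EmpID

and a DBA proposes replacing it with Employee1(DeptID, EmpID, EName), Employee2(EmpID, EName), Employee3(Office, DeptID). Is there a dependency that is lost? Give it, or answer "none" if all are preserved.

EName → Office, DeptID

Check EName → Office, DeptID: no single fragment contains all of {Office, DeptID, EName}, and the restricted closure of {EName} across the fragments never reaches {Office, DeptID}.
DeptID, EmpID → EName is preserved.
EmpID → DeptID is preserved.
Office → DeptID is preserved.
Office, DeptID, EName → EmpID is preserved.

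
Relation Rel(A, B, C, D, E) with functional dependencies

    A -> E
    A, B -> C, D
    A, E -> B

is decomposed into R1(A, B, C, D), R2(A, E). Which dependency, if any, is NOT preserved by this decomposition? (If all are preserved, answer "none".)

none

A → E lies within R2.
A, B → C, D lies within R1.
A, E → B: restricted closure across fragments reaches B.
Every dependency is enforceable on the fragments, so the decomposition is dependency-preserving.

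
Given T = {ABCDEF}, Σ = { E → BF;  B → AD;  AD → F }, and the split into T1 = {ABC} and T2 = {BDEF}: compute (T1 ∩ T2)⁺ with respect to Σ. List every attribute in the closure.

T1 ∩ T2 = {B}.
B → AD applies, adding AD
AD → F applies, adding F
Closure: {ABDF}.

ABDF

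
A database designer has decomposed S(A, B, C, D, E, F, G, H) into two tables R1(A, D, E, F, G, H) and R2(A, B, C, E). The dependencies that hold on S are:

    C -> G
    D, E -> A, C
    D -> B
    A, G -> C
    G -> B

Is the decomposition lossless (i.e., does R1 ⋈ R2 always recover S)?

Common attributes: R1 ∩ R2 = {A, E}.
No dependency enlarges {A, E}, so (A, E)⁺ = {A, E}.
The closure contains neither all of R1 = {A, D, E, F, G, H} nor all of R2 = {A, B, C, E}, so the common attributes are not a superkey of either fragment. The join is lossy.

No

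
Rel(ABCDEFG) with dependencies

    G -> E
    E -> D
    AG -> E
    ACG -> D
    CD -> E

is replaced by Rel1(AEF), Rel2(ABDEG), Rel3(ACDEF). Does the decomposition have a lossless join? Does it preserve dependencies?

Lossless test (chase): Rows 1 and 2 agree on E; apply E→D and equate their D entries. No row becomes fully distinguished — the join is lossy.
Dependency preservation: ACG → D is not contained in any single fragment, but the restricted closure of its left-hand side across the fragments still reaches the right-hand side; the remaining FDs each lie inside some fragment. All dependencies are preserved.

lossy but dependency-preserving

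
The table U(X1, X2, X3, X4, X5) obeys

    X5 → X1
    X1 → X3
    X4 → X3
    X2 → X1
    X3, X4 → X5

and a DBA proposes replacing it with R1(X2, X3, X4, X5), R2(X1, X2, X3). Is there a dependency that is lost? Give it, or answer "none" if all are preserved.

X5 → X1

Check X5 → X1: no single fragment contains all of {X1, X5}, and the restricted closure of {X5} across the fragments never reaches {X1}.
X1 → X3 is preserved.
X4 → X3 is preserved.
X2 → X1 is preserved.
X3, X4 → X5 is preserved.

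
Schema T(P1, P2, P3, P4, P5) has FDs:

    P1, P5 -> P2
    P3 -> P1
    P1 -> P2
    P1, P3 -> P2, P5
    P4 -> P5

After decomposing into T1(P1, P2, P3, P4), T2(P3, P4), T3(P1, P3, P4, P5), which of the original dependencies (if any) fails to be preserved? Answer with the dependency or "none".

none

P1, P5 → P2: restricted closure across fragments reaches P2.
P3 → P1 lies within T1.
P1 → P2 lies within T1.
P1, P3 → P2, P5: restricted closure across fragments reaches P2, P5.
P4 → P5 lies within T3.
Every dependency is enforceable on the fragments, so the decomposition is dependency-preserving.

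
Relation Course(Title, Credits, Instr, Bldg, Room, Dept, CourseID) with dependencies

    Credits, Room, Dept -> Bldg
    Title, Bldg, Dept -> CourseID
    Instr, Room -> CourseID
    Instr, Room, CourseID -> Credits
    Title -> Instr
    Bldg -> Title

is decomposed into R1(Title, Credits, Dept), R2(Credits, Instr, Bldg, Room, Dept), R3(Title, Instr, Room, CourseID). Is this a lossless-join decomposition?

Chase test. Columns are Title, Credits, Instr, Bldg, Room, Dept, CourseID; row i has aⱼ where attribute j ∈ Ri, else bᵢⱼ.
Initial tableau (one row per fragment):
  row 1: a1 a2 b13 b14 b15 a6 b17
  row 2: b21 a2 a3 a4 a5 a6 b27
  row 3: a1 b32 a3 b34 a5 b36 a7
Rows 2 and 3 agree on Instr, Room; apply Instr, Room→CourseID and equate their CourseID entries.
Rows 2 and 3 agree on Instr, Room, CourseID; apply Instr, Room, CourseID→Credits and equate their Credits entries.
Rows 1 and 3 agree on Title; apply Title→Instr and equate their Instr entries.
No row becomes fully distinguished — the join is lossy.

No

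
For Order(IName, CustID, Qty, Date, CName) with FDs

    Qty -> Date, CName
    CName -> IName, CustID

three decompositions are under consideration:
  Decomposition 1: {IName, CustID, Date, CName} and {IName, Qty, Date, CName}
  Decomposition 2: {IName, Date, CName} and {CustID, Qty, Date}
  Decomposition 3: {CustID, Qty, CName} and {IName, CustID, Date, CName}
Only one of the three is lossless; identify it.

Decomposition 1

Decomposition 1: common = {IName, Date, CName}, closure = {IName, CustID, Date, CName} → lossless.
Decomposition 2: common = {Date}, closure = {Date} → lossy.
Decomposition 3: common = {CustID, CName}, closure = {IName, CustID, CName} → lossy.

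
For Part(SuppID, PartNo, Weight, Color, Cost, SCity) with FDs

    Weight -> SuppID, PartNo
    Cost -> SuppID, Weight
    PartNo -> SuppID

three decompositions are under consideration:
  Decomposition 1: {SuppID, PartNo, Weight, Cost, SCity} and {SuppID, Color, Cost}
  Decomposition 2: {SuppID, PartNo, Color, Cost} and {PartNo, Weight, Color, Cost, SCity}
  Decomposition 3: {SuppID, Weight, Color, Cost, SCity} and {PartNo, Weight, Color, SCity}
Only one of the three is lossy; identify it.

Decomposition 1

Decomposition 1: common = {SuppID, Cost}, closure = {SuppID, PartNo, Weight, Cost} → lossy.
Decomposition 2: common = {PartNo, Color, Cost}, closure = {SuppID, PartNo, Weight, Color, Cost} → lossless.
Decomposition 3: common = {Weight, Color, SCity}, closure = {SuppID, PartNo, Weight, Color, SCity} → lossless.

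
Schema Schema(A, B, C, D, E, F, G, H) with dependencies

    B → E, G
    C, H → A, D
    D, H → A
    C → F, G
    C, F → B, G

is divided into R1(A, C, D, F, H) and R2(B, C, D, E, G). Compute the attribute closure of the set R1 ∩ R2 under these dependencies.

R1 ∩ R2 = {C, D}.
C → F, G applies, adding F, G
C, F → B, G applies, adding B
B → E, G applies, adding E
Closure: {B, C, D, E, F, G}.

B, C, D, E, F, G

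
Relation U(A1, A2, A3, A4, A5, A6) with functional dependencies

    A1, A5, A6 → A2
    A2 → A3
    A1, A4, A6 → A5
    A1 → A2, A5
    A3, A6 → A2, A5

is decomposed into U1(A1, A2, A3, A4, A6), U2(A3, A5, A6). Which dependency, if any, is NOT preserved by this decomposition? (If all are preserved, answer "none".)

Check A1 → A2, A5: no single fragment contains all of {A1, A2, A5}, and the restricted closure of {A1} across the fragments never reaches {A2, A5}.
A1, A5, A6 → A2 is preserved.
A2 → A3 is preserved.
A1, A4, A6 → A5 is preserved.
A3, A6 → A2, A5 is preserved.

A1 → A2, A5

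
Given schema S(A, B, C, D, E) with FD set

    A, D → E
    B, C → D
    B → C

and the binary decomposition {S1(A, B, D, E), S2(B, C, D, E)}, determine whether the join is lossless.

Common attributes: S1 ∩ S2 = {B, D, E}.
Closure of {B, D, E}: B → C applies, adding C. So (B, D, E)⁺ = {B, C, D, E}.
This closure contains every attribute of S2, so S1 ∩ S2 → S2. The join is lossless.

Yes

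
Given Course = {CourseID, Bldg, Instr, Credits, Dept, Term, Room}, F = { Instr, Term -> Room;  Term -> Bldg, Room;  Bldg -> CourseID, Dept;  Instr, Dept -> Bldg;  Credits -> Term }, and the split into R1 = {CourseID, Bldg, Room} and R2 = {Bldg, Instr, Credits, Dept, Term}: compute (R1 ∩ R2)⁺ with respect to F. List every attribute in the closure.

CourseID, Bldg, Dept

R1 ∩ R2 = {Bldg}.
Bldg → CourseID, Dept applies, adding CourseID, Dept
Closure: {CourseID, Bldg, Dept}.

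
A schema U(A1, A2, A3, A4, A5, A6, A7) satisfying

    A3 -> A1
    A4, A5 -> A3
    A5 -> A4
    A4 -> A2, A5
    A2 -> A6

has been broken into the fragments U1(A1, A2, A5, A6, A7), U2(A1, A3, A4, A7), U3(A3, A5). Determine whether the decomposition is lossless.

No

Chase test. Columns are A1, A2, A3, A4, A5, A6, A7; row i has aⱼ where attribute j ∈ Ui, else bᵢⱼ.
Initial tableau (one row per fragment):
  row 1: a1 a2 b13 b14 a5 a6 a7
  row 2: a1 b22 a3 a4 b25 b26 a7
  row 3: b31 b32 a3 b34 a5 b36 b37
Rows 2 and 3 agree on A3; apply A3→A1 and equate their A1 entries.
Rows 1 and 3 agree on A5; apply A5→A4 and equate their A4 entries.
Rows 1 and 3 agree on A4; apply A4→A2, A5 and equate their A2, A5 entries.
Rows 1 and 3 agree on A2; apply A2→A6 and equate their A6 entries.
Rows 1 and 3 agree on A4, A5; apply A4, A5→A3 and equate their A3 entries.
No row becomes fully distinguished — the join is lossy.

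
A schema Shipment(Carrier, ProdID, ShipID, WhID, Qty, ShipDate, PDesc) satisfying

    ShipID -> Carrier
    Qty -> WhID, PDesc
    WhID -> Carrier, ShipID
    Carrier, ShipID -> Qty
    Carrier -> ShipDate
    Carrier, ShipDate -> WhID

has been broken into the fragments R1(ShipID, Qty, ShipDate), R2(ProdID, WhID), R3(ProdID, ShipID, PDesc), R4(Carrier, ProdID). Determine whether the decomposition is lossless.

No

Chase test. Columns are Carrier, ProdID, ShipID, WhID, Qty, ShipDate, PDesc; row i has aⱼ where attribute j ∈ Ri, else bᵢⱼ.
Initial tableau (one row per fragment):
  row 1: b11 b12 a3 b14 a5 a6 b17
  row 2: b21 a2 b23 a4 b25 b26 b27
  row 3: b31 a2 a3 b34 b35 b36 a7
  row 4: a1 a2 b43 b44 b45 b46 b47
Rows 1 and 3 agree on ShipID; apply ShipID→Carrier and equate their Carrier entries.
Rows 1 and 3 agree on Carrier, ShipID; apply Carrier, ShipID→Qty and equate their Qty entries.
Rows 1 and 3 agree on Carrier; apply Carrier→ShipDate and equate their ShipDate entries.
Rows 1 and 3 agree on Carrier, ShipDate; apply Carrier, ShipDate→WhID and equate their WhID entries.
Rows 1 and 3 agree on Qty; apply Qty→WhID, PDesc and equate their WhID, PDesc entries.
No row becomes fully distinguished — the join is lossy.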